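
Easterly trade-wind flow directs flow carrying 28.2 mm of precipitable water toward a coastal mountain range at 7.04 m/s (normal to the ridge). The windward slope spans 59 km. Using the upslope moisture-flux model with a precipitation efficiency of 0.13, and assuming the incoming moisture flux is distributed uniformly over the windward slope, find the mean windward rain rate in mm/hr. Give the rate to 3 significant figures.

Incoming column moisture flux per unit ridge length: F = V × PW = 7.04 × 28.2 = 198.528 mm·m/s.
Spread over the 59 km slope with efficiency ε = 0.13: R = ε·F/W = 0.13 × 198.528 / 59000 m = 4.374e-04 mm/s.
R = 4.374e-04 × 3600 = 1.57 mm/hr.

R ≈ 1.57 mm/hr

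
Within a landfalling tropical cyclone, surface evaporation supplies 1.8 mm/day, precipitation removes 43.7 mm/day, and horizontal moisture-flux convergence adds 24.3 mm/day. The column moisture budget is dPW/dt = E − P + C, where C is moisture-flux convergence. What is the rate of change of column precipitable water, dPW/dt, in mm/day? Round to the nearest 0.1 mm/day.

dPW/dt ≈ -17.6 mm/day

dPW/dt = E − P + C = 1.8 − 43.7 + (24.3) = -17.6 mm/day.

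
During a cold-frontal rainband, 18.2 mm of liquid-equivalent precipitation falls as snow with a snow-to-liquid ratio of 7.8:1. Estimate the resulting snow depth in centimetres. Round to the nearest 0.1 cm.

Snow depth = liquid × ratio = 18.2 mm × 7.8 = 141.96 mm = 14.2 cm.

snow depth ≈ 14.2 cm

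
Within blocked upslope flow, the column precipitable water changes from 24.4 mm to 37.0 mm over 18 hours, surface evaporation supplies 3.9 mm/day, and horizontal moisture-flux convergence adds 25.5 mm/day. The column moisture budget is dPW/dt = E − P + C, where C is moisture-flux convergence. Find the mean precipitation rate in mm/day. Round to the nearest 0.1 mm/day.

dPW/dt = (37.0 − 24.4) mm / (18/24 day) = +16.800 mm/day.
P = E + C − dPW/dt = 3.9 + (25.5) − (+16.800) = 12.6 mm/day.

P ≈ 12.6 mm/day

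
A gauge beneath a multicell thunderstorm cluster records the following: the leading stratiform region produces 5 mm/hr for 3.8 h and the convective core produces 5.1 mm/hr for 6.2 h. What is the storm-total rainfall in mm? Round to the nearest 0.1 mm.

total ≈ 50.6 mm

Total = Σ Rᵢ Δtᵢ = 5 × 3.8 + 5.1 × 6.2
      = 19 + 31.62 = 50.6 mm.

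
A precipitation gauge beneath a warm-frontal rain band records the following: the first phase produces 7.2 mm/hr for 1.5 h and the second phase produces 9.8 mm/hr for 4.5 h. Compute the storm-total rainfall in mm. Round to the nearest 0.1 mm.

total ≈ 54.9 mm

Total = Σ Rᵢ Δtᵢ = 7.2 × 1.5 + 9.8 × 4.5
      = 10.8 + 44.1 = 54.9 mm.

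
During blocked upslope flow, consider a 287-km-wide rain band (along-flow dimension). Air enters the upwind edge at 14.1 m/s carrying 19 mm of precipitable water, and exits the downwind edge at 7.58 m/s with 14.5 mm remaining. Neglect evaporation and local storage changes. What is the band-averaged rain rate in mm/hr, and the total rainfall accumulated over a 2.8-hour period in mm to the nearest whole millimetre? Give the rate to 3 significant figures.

Column moisture flux per unit crosswind length is F = V × PW.
Inflow: F_in = 14.1 × 19 = 267.9 mm·m/s
Outflow: F_out = 7.58 × 14.5 = 109.91 mm·m/s
Steady-state rate R = (F_in − F_out)/L = (267.9 − 109.91) / 287000 m = 5.505e-04 mm/s.
R = 5.505e-04 × 3600 = 1.98 mm/hr.
Over 2.8 h: total = 1.98 × 2.8 = 5.544 ≈ 6 mm.

R ≈ 1.98 mm/hr; total ≈ 6 mm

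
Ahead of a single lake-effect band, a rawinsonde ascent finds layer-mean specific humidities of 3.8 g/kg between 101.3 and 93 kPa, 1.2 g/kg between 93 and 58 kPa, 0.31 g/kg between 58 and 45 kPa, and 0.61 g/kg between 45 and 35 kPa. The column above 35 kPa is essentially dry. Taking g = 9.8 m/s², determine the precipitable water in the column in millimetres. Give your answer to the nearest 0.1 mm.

Precipitable water is the column-integrated vapour mass per unit area: PW = (1/g) Σ q̄ Δp, with q in kg/kg and Δp in Pa (1 kg/m² of water = 1 mm).
Layer 101.3–93 kPa: Δp = 83 hPa = 8300 Pa, q̄ = 0.0038 kg/kg → 0.0038 × 8300 / 9.8 = 3.22 mm
Layer 93–58 kPa: Δp = 350 hPa = 35000 Pa, q̄ = 0.0012 kg/kg → 0.0012 × 35000 / 9.8 = 4.29 mm
Layer 58–45 kPa: Δp = 130 hPa = 13000 Pa, q̄ = 0.00031 kg/kg → 0.00031 × 13000 / 9.8 = 0.41 mm
Layer 45–35 kPa: Δp = 100 hPa = 10000 Pa, q̄ = 0.00061 kg/kg → 0.00061 × 10000 / 9.8 = 0.62 mm
PW = 3.22 + 4.29 + 0.41 + 0.62 = 8.54 ≈ 8.5 mm.

PW ≈ 8.5 mm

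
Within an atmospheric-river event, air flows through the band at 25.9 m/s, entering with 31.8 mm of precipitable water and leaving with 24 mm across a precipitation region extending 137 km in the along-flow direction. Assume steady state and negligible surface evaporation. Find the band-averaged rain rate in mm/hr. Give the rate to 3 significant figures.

Column moisture flux per unit crosswind length is F = V × PW.
Inflow: F_in = 25.9 × 31.8 = 823.62 mm·m/s
Outflow: F_out = 25.9 × 24 = 621.6 mm·m/s
Steady-state rate R = (F_in − F_out)/L = (823.62 − 621.6) / 137000 m = 1.475e-03 mm/s.
R = 1.475e-03 × 3600 = 5.31 mm/hr.

R ≈ 5.31 mm/hr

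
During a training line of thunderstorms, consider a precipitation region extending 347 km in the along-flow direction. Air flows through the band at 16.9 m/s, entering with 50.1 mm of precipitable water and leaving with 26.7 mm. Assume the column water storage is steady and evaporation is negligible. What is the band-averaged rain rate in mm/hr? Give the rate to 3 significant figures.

Column moisture flux per unit crosswind length is F = V × PW.
Inflow: F_in = 16.9 × 50.1 = 846.69 mm·m/s
Outflow: F_out = 16.9 × 26.7 = 451.23 mm·m/s
Steady-state rate R = (F_in − F_out)/L = (846.69 − 451.23) / 347000 m = 1.140e-03 mm/s.
R = 1.140e-03 × 3600 = 4.10 mm/hr.

R ≈ 4.10 mm/hr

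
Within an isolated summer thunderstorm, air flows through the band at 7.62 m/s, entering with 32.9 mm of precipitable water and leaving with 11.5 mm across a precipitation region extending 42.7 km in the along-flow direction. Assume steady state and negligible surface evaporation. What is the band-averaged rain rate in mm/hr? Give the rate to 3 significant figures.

Column moisture flux per unit crosswind length is F = V × PW.
Inflow: F_in = 7.62 × 32.9 = 250.698 mm·m/s
Outflow: F_out = 7.62 × 11.5 = 87.63 mm·m/s
Steady-state rate R = (F_in − F_out)/L = (250.698 − 87.63) / 42700 m = 3.819e-03 mm/s.
R = 3.819e-03 × 3600 = 13.7 mm/hr.

R ≈ 13.7 mm/hr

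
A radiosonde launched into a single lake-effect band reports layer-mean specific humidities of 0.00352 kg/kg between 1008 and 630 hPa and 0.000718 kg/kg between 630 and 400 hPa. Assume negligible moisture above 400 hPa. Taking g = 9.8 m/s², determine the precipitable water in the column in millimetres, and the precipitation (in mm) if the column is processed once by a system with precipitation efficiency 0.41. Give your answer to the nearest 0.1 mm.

Precipitable water is the column-integrated vapour mass per unit area: PW = (1/g) Σ q̄ Δp, with q in kg/kg and Δp in Pa (1 kg/m² of water = 1 mm).
Layer 1008–630 hPa: Δp = 378 hPa = 37800 Pa, q̄ = 0.00352 kg/kg → 0.00352 × 37800 / 9.8 = 13.58 mm
Layer 630–400 hPa: Δp = 230 hPa = 23000 Pa, q̄ = 0.000718 kg/kg → 0.000718 × 23000 / 9.8 = 1.69 mm
PW = 13.58 + 1.69 = 15.27 ≈ 15.3 mm.
Precipitation = ε × PW = 0.41 × 15.3 = 6.3 mm.

PW ≈ 15.3 mm; precipitation ≈ 6.3 mm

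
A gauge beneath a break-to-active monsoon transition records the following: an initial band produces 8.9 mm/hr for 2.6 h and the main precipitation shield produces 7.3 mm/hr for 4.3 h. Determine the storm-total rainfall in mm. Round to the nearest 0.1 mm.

Total = Σ Rᵢ Δtᵢ = 8.9 × 2.6 + 7.3 × 4.3
      = 23.14 + 31.39 = 54.5 mm.

total ≈ 54.5 mm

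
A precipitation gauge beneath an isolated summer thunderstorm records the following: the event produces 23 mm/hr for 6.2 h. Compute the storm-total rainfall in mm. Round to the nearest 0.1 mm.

total ≈ 142.6 mm

Total = Σ Rᵢ Δtᵢ = 23 × 6.2
      = 142.6 = 142.6 mm.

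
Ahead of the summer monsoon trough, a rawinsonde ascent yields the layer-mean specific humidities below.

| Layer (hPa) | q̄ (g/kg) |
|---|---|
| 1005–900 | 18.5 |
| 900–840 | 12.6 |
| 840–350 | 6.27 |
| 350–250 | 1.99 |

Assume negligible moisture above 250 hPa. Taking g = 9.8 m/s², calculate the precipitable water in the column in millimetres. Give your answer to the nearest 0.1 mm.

Precipitable water is the column-integrated vapour mass per unit area: PW = (1/g) Σ q̄ Δp, with q in kg/kg and Δp in Pa (1 kg/m² of water = 1 mm).
Layer 1005–900 hPa: Δp = 105 hPa = 10500 Pa, q̄ = 0.0185 kg/kg → 0.0185 × 10500 / 9.8 = 19.82 mm
Layer 900–840 hPa: Δp = 60 hPa = 6000 Pa, q̄ = 0.0126 kg/kg → 0.0126 × 6000 / 9.8 = 7.71 mm
Layer 840–350 hPa: Δp = 490 hPa = 49000 Pa, q̄ = 0.00627 kg/kg → 0.00627 × 49000 / 9.8 = 31.35 mm
Layer 350–250 hPa: Δp = 100 hPa = 10000 Pa, q̄ = 0.00199 kg/kg → 0.00199 × 10000 / 9.8 = 2.03 mm
PW = 19.82 + 7.71 + 31.35 + 2.03 = 60.91 ≈ 60.9 mm.

PW ≈ 60.9 mm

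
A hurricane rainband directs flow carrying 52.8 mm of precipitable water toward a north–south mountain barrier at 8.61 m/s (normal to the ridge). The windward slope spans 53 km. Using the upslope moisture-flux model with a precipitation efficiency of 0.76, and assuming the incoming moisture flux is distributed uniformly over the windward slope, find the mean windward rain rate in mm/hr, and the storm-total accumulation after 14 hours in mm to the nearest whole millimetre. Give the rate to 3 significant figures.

R ≈ 23.5 mm/hr; total ≈ 329 mm

Incoming column moisture flux per unit ridge length: F = V × PW = 8.61 × 52.8 = 454.608 mm·m/s.
Spread over the 53 km slope with efficiency ε = 0.76: R = ε·F/W = 0.76 × 454.608 / 53000 m = 6.519e-03 mm/s.
R = 6.519e-03 × 3600 = 23.5 mm/hr.
Over 14 h: total = 23.5 × 14 = 329 mm.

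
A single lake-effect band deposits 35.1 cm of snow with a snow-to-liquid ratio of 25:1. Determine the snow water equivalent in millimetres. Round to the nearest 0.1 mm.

SWE = snow depth / ratio = 35.1 cm / 25 = 1.404 cm = 14.0 mm.

SWE ≈ 14.0 mm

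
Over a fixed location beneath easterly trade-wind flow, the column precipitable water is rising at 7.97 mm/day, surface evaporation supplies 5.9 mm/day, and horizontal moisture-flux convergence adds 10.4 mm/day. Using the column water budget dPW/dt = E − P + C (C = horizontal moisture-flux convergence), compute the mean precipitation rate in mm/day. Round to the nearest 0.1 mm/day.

P ≈ 8.3 mm/day

dPW/dt = +7.97 mm/day.
P = E + C − dPW/dt = 5.9 + (10.4) − (+7.97) = 8.3 mm/day.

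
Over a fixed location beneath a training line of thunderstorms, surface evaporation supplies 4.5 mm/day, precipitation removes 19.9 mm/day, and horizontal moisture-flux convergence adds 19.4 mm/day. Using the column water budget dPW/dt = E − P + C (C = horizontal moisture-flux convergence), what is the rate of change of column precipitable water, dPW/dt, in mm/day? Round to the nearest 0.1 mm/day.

dPW/dt = E − P + C = 4.5 − 19.9 + (19.4) = 4.0 mm/day.

dPW/dt ≈ 4.0 mm/day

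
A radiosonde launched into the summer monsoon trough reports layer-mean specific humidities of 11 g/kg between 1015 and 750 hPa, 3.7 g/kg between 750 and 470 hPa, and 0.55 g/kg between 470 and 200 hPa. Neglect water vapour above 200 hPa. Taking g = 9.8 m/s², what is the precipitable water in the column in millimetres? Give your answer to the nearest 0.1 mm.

PW ≈ 41.8 mm

Precipitable water is the column-integrated vapour mass per unit area: PW = (1/g) Σ q̄ Δp, with q in kg/kg and Δp in Pa (1 kg/m² of water = 1 mm).
Layer 1015–750 hPa: Δp = 265 hPa = 26500 Pa, q̄ = 0.011 kg/kg → 0.011 × 26500 / 9.8 = 29.74 mm
Layer 750–470 hPa: Δp = 280 hPa = 28000 Pa, q̄ = 0.0037 kg/kg → 0.0037 × 28000 / 9.8 = 10.57 mm
Layer 470–200 hPa: Δp = 270 hPa = 27000 Pa, q̄ = 0.00055 kg/kg → 0.00055 × 27000 / 9.8 = 1.52 mm
PW = 29.74 + 10.57 + 1.52 = 41.83 ≈ 41.8 mm.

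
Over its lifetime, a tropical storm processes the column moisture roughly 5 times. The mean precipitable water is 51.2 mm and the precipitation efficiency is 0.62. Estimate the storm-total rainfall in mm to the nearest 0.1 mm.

Each cycle deposits ε × PW = 0.62 × 51.2 = 31.744 mm.
Over 5 cycles: 5 × 31.744 = 158.7 mm.

rainfall ≈ 158.7 mm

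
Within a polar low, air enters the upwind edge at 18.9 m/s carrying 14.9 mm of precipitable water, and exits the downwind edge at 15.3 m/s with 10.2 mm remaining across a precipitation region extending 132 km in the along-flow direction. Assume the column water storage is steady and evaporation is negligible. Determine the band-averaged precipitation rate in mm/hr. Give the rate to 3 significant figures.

R ≈ 3.42 mm/hr

Column moisture flux per unit crosswind length is F = V × PW.
Inflow: F_in = 18.9 × 14.9 = 281.61 mm·m/s
Outflow: F_out = 15.3 × 10.2 = 156.06 mm·m/s
Steady-state rate R = (F_in − F_out)/L = (281.61 − 156.06) / 132000 m = 9.511e-04 mm/s.
R = 9.511e-04 × 3600 = 3.42 mm/hr.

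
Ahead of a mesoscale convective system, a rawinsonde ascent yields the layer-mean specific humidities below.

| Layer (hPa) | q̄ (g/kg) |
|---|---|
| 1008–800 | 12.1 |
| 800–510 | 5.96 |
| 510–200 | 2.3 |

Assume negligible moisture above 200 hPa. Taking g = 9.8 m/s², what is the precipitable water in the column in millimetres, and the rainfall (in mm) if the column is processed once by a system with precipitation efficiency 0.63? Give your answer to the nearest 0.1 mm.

PW ≈ 50.6 mm; rainfall ≈ 31.9 mm

Precipitable water is the column-integrated vapour mass per unit area: PW = (1/g) Σ q̄ Δp, with q in kg/kg and Δp in Pa (1 kg/m² of water = 1 mm).
Layer 1008–800 hPa: Δp = 208 hPa = 20800 Pa, q̄ = 0.0121 kg/kg → 0.0121 × 20800 / 9.8 = 25.68 mm
Layer 800–510 hPa: Δp = 290 hPa = 29000 Pa, q̄ = 0.00596 kg/kg → 0.00596 × 29000 / 9.8 = 17.64 mm
Layer 510–200 hPa: Δp = 310 hPa = 31000 Pa, q̄ = 0.0023 kg/kg → 0.0023 × 31000 / 9.8 = 7.28 mm
PW = 25.68 + 17.64 + 7.28 = 50.60 ≈ 50.6 mm.
Rainfall = ε × PW = 0.63 × 50.6 = 31.9 mm.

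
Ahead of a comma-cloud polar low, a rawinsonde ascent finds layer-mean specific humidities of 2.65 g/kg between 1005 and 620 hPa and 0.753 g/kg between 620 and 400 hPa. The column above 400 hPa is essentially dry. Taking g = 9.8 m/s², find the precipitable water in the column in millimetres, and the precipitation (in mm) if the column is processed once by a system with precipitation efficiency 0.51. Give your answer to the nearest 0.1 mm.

PW ≈ 12.1 mm; precipitation ≈ 6.2 mm

Precipitable water is the column-integrated vapour mass per unit area: PW = (1/g) Σ q̄ Δp, with q in kg/kg and Δp in Pa (1 kg/m² of water = 1 mm).
Layer 1005–620 hPa: Δp = 385 hPa = 38500 Pa, q̄ = 0.00265 kg/kg → 0.00265 × 38500 / 9.8 = 10.41 mm
Layer 620–400 hPa: Δp = 220 hPa = 22000 Pa, q̄ = 0.000753 kg/kg → 0.000753 × 22000 / 9.8 = 1.69 mm
PW = 10.41 + 1.69 = 12.10 ≈ 12.1 mm.
Precipitation = ε × PW = 0.51 × 12.1 = 6.2 mm.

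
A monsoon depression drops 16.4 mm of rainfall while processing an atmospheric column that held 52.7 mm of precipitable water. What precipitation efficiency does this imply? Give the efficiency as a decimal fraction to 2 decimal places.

ε ≈ 0.31

ε = rainfall / PW = 16.4 / 52.7 = 0.31.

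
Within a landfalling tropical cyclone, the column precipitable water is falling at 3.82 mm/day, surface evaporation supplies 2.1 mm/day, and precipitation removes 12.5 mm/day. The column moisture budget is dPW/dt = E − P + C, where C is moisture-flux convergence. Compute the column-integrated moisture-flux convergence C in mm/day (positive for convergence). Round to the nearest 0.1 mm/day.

dPW/dt = -3.82 mm/day.
C = dPW/dt − E + P = (-3.82) − 2.1 + 12.5 = 6.6 mm/day.

C ≈ 6.6 mm/day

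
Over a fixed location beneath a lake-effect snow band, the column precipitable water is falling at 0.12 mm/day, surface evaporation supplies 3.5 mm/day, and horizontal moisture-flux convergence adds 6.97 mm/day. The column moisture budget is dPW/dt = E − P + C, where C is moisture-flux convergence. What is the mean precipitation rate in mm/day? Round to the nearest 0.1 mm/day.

P ≈ 10.6 mm/day

dPW/dt = -0.12 mm/day.
P = E + C − dPW/dt = 3.5 + (6.97) − (-0.12) = 10.6 mm/day.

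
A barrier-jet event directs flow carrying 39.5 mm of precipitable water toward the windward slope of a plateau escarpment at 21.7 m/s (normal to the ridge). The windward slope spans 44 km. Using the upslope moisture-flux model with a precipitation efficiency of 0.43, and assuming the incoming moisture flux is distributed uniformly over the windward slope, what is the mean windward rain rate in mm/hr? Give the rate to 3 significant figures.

Incoming column moisture flux per unit ridge length: F = V × PW = 21.7 × 39.5 = 857.15 mm·m/s.
Spread over the 44 km slope with efficiency ε = 0.43: R = ε·F/W = 0.43 × 857.15 / 44000 m = 8.377e-03 mm/s.
R = 8.377e-03 × 3600 = 30.2 mm/hr.

R ≈ 30.2 mm/hr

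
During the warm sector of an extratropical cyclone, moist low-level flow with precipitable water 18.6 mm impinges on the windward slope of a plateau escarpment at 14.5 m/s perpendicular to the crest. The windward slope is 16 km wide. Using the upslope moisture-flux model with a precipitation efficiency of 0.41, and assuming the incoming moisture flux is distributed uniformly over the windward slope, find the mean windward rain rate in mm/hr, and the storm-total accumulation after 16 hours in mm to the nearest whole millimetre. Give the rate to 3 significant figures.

Incoming column moisture flux per unit ridge length: F = V × PW = 14.5 × 18.6 = 269.7 mm·m/s.
Spread over the 16 km slope with efficiency ε = 0.41: R = ε·F/W = 0.41 × 269.7 / 16000 m = 6.911e-03 mm/s.
R = 6.911e-03 × 3600 = 24.9 mm/hr.
Over 16 h: total = 24.9 × 16 = 398.4 ≈ 398 mm.

R ≈ 24.9 mm/hr; total ≈ 398 mm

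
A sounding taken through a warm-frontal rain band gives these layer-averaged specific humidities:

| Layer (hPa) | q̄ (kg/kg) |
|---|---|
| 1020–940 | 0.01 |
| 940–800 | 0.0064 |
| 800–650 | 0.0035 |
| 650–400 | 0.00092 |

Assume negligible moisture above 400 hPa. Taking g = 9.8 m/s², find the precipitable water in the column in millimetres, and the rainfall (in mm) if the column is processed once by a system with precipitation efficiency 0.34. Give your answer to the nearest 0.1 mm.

PW ≈ 25.0 mm; rainfall ≈ 8.5 mm

Precipitable water is the column-integrated vapour mass per unit area: PW = (1/g) Σ q̄ Δp, with q in kg/kg and Δp in Pa (1 kg/m² of water = 1 mm).
Layer 1020–940 hPa: Δp = 80 hPa = 8000 Pa, q̄ = 0.01 kg/kg → 0.01 × 8000 / 9.8 = 8.16 mm
Layer 940–800 hPa: Δp = 140 hPa = 14000 Pa, q̄ = 0.0064 kg/kg → 0.0064 × 14000 / 9.8 = 9.14 mm
Layer 800–650 hPa: Δp = 150 hPa = 15000 Pa, q̄ = 0.0035 kg/kg → 0.0035 × 15000 / 9.8 = 5.36 mm
Layer 650–400 hPa: Δp = 250 hPa = 25000 Pa, q̄ = 0.00092 kg/kg → 0.00092 × 25000 / 9.8 = 2.35 mm
PW = 8.16 + 9.14 + 5.36 + 2.35 = 25.01 ≈ 25.0 mm.
Rainfall = ε × PW = 0.34 × 25.0 = 8.5 mm.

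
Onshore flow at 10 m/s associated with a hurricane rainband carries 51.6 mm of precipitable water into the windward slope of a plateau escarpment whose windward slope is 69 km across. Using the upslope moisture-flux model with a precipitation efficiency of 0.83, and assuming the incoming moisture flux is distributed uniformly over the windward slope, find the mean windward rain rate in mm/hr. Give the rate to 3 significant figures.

R ≈ 22.3 mm/hr

Incoming column moisture flux per unit ridge length: F = V × PW = 10 × 51.6 = 516 mm·m/s.
Spread over the 69 km slope with efficiency ε = 0.83: R = ε·F/W = 0.83 × 516 / 69000 m = 6.207e-03 mm/s.
R = 6.207e-03 × 3600 = 22.3 mm/hr.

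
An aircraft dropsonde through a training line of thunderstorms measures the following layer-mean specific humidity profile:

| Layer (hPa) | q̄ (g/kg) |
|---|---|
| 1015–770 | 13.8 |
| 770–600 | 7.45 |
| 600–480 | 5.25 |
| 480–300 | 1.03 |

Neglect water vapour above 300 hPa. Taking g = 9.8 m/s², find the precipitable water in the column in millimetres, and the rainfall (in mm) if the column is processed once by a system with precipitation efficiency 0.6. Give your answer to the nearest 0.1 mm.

PW ≈ 55.7 mm; rainfall ≈ 33.4 mm

Precipitable water is the column-integrated vapour mass per unit area: PW = (1/g) Σ q̄ Δp, with q in kg/kg and Δp in Pa (1 kg/m² of water = 1 mm).
Layer 1015–770 hPa: Δp = 245 hPa = 24500 Pa, q̄ = 0.0138 kg/kg → 0.0138 × 24500 / 9.8 = 34.50 mm
Layer 770–600 hPa: Δp = 170 hPa = 17000 Pa, q̄ = 0.00745 kg/kg → 0.00745 × 17000 / 9.8 = 12.92 mm
Layer 600–480 hPa: Δp = 120 hPa = 12000 Pa, q̄ = 0.00525 kg/kg → 0.00525 × 12000 / 9.8 = 6.43 mm
Layer 480–300 hPa: Δp = 180 hPa = 18000 Pa, q̄ = 0.00103 kg/kg → 0.00103 × 18000 / 9.8 = 1.89 mm
PW = 34.50 + 12.92 + 6.43 + 1.89 = 55.74 ≈ 55.7 mm.
Rainfall = ε × PW = 0.6 × 55.7 = 33.4 mm.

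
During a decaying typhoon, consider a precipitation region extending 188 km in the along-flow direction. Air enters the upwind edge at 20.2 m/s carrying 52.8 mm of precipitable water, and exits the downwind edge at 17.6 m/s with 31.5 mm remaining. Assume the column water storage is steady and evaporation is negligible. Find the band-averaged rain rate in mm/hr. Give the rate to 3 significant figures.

Column moisture flux per unit crosswind length is F = V × PW.
Inflow: F_in = 20.2 × 52.8 = 1066.56 mm·m/s
Outflow: F_out = 17.6 × 31.5 = 554.4 mm·m/s
Steady-state rate R = (F_in − F_out)/L = (1066.56 − 554.4) / 188000 m = 2.724e-03 mm/s.
R = 2.724e-03 × 3600 = 9.81 mm/hr.

R ≈ 9.81 mm/hr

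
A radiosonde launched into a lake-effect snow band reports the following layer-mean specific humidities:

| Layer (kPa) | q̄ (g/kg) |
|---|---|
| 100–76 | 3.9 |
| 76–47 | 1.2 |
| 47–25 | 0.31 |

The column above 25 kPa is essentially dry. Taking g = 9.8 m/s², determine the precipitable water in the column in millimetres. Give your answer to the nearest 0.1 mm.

Precipitable water is the column-integrated vapour mass per unit area: PW = (1/g) Σ q̄ Δp, with q in kg/kg and Δp in Pa (1 kg/m² of water = 1 mm).
Layer 100–76 kPa: Δp = 240 hPa = 24000 Pa, q̄ = 0.0039 kg/kg → 0.0039 × 24000 / 9.8 = 9.55 mm
Layer 76–47 kPa: Δp = 290 hPa = 29000 Pa, q̄ = 0.0012 kg/kg → 0.0012 × 29000 / 9.8 = 3.55 mm
Layer 47–25 kPa: Δp = 220 hPa = 22000 Pa, q̄ = 0.00031 kg/kg → 0.00031 × 22000 / 9.8 = 0.70 mm
PW = 9.55 + 3.55 + 0.70 = 13.80 ≈ 13.8 mm.

PW ≈ 13.8 mm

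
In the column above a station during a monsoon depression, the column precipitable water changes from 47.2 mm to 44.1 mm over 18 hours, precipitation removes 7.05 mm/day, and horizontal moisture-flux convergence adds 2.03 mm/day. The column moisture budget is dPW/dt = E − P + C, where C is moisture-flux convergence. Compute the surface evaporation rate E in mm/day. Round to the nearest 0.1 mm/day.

dPW/dt = (44.1 − 47.2) mm / (18/24 day) = -4.133 mm/day.
E = dPW/dt + P − C = (-4.133) + 7.05 − (2.03) = 0.9 mm/day.

E ≈ 0.9 mm/day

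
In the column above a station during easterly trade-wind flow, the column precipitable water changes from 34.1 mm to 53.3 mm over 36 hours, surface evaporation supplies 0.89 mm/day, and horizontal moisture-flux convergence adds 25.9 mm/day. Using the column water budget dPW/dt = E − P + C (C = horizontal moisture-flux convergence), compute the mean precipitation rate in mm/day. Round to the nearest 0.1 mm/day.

dPW/dt = (53.3 − 34.1) mm / (36/24 day) = +12.800 mm/day.
P = E + C − dPW/dt = 0.89 + (25.9) − (+12.800) = 14.0 mm/day.

P ≈ 14.0 mm/day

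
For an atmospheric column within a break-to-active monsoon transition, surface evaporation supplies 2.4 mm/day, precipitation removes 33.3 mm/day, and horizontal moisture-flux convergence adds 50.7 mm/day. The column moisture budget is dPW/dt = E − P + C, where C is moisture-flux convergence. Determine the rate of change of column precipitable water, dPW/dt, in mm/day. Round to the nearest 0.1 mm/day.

dPW/dt ≈ 19.8 mm/day

dPW/dt = E − P + C = 2.4 − 33.3 + (50.7) = 19.8 mm/day.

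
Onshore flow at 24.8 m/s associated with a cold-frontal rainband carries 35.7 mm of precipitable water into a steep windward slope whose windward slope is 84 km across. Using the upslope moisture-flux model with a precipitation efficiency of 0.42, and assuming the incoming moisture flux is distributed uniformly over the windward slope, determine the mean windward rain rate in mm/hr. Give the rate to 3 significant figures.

R ≈ 15.9 mm/hr

Incoming column moisture flux per unit ridge length: F = V × PW = 24.8 × 35.7 = 885.36 mm·m/s.
Spread over the 84 km slope with efficiency ε = 0.42: R = ε·F/W = 0.42 × 885.36 / 84000 m = 4.427e-03 mm/s.
R = 4.427e-03 × 3600 = 15.9 mm/hr.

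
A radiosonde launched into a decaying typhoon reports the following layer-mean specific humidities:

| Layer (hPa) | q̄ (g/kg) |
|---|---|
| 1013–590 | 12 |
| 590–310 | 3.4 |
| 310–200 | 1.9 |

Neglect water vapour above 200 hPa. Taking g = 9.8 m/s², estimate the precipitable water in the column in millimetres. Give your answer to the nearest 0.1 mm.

Precipitable water is the column-integrated vapour mass per unit area: PW = (1/g) Σ q̄ Δp, with q in kg/kg and Δp in Pa (1 kg/m² of water = 1 mm).
Layer 1013–590 hPa: Δp = 423 hPa = 42300 Pa, q̄ = 0.012 kg/kg → 0.012 × 42300 / 9.8 = 51.80 mm
Layer 590–310 hPa: Δp = 280 hPa = 28000 Pa, q̄ = 0.0034 kg/kg → 0.0034 × 28000 / 9.8 = 9.71 mm
Layer 310–200 hPa: Δp = 110 hPa = 11000 Pa, q̄ = 0.0019 kg/kg → 0.0019 × 11000 / 9.8 = 2.13 mm
PW = 51.80 + 9.71 + 2.13 = 63.64 ≈ 63.6 mm.

PW ≈ 63.6 mm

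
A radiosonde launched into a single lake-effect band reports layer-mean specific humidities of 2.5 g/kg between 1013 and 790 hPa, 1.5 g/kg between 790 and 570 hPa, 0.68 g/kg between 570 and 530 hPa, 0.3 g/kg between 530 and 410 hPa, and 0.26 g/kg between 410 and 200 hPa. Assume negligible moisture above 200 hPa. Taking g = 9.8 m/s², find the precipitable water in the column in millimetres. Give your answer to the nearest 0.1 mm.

Precipitable water is the column-integrated vapour mass per unit area: PW = (1/g) Σ q̄ Δp, with q in kg/kg and Δp in Pa (1 kg/m² of water = 1 mm).
Layer 1013–790 hPa: Δp = 223 hPa = 22300 Pa, q̄ = 0.0025 kg/kg → 0.0025 × 22300 / 9.8 = 5.69 mm
Layer 790–570 hPa: Δp = 220 hPa = 22000 Pa, q̄ = 0.0015 kg/kg → 0.0015 × 22000 / 9.8 = 3.37 mm
Layer 570–530 hPa: Δp = 40 hPa = 4000 Pa, q̄ = 0.00068 kg/kg → 0.00068 × 4000 / 9.8 = 0.28 mm
Layer 530–410 hPa: Δp = 120 hPa = 12000 Pa, q̄ = 0.0003 kg/kg → 0.0003 × 12000 / 9.8 = 0.37 mm
Layer 410–200 hPa: Δp = 210 hPa = 21000 Pa, q̄ = 0.00026 kg/kg → 0.00026 × 21000 / 9.8 = 0.56 mm
PW = 5.69 + 3.37 + 0.28 + 0.37 + 0.56 = 10.27 ≈ 10.3 mm.

PW ≈ 10.3 mm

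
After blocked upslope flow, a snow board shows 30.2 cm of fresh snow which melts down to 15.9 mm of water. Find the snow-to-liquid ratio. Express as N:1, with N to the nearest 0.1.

Ratio = snow depth / SWE = 302 mm / 15.9 mm = 19.0, i.e. 19.0:1.

ratio ≈ 19.0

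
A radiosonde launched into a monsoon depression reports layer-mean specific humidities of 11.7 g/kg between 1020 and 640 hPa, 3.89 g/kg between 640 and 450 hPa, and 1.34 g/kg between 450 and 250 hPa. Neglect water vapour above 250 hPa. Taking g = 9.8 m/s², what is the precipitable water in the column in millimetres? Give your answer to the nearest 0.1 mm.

Precipitable water is the column-integrated vapour mass per unit area: PW = (1/g) Σ q̄ Δp, with q in kg/kg and Δp in Pa (1 kg/m² of water = 1 mm).
Layer 1020–640 hPa: Δp = 380 hPa = 38000 Pa, q̄ = 0.0117 kg/kg → 0.0117 × 38000 / 9.8 = 45.37 mm
Layer 640–450 hPa: Δp = 190 hPa = 19000 Pa, q̄ = 0.00389 kg/kg → 0.00389 × 19000 / 9.8 = 7.54 mm
Layer 450–250 hPa: Δp = 200 hPa = 20000 Pa, q̄ = 0.00134 kg/kg → 0.00134 × 20000 / 9.8 = 2.73 mm
PW = 45.37 + 7.54 + 2.73 = 55.64 ≈ 55.6 mm.

PW ≈ 55.6 mm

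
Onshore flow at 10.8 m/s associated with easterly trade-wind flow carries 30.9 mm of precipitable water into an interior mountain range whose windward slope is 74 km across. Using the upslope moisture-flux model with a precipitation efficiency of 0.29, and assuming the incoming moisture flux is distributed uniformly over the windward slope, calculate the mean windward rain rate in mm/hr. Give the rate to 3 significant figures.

R ≈ 4.71 mm/hr

Incoming column moisture flux per unit ridge length: F = V × PW = 10.8 × 30.9 = 333.72 mm·m/s.
Spread over the 74 km slope with efficiency ε = 0.29: R = ε·F/W = 0.29 × 333.72 / 74000 m = 1.308e-03 mm/s.
R = 1.308e-03 × 3600 = 4.71 mm/hr.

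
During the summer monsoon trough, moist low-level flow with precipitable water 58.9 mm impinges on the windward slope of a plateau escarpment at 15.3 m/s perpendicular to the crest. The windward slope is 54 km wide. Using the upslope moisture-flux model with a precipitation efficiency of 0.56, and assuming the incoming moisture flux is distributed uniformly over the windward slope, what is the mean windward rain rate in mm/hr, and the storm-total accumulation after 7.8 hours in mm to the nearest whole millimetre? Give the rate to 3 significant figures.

R ≈ 33.6 mm/hr; total ≈ 262 mm

Incoming column moisture flux per unit ridge length: F = V × PW = 15.3 × 58.9 = 901.17 mm·m/s.
Spread over the 54 km slope with efficiency ε = 0.56: R = ε·F/W = 0.56 × 901.17 / 54000 m = 9.345e-03 mm/s.
R = 9.345e-03 × 3600 = 33.6 mm/hr.
Over 7.8 h: total = 33.6 × 7.8 = 262.08 ≈ 262 mm.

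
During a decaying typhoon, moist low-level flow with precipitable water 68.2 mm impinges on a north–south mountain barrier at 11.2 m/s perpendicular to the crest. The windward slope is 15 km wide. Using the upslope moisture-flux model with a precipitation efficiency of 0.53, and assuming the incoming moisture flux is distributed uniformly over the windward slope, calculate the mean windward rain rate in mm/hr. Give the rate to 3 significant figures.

Incoming column moisture flux per unit ridge length: F = V × PW = 11.2 × 68.2 = 763.84 mm·m/s.
Spread over the 15 km slope with efficiency ε = 0.53: R = ε·F/W = 0.53 × 763.84 / 15000 m = 2.699e-02 mm/s.
R = 2.699e-02 × 3600 = 97.2 mm/hr.

R ≈ 97.2 mm/hr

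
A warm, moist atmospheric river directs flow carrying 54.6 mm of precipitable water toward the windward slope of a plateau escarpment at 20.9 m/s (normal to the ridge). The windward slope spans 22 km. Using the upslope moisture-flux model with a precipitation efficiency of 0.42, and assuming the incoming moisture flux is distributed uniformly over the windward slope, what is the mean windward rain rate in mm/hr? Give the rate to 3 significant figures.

R ≈ 78.4 mm/hr

Incoming column moisture flux per unit ridge length: F = V × PW = 20.9 × 54.6 = 1141.14 mm·m/s.
Spread over the 22 km slope with efficiency ε = 0.42: R = ε·F/W = 0.42 × 1141.14 / 22000 m = 2.179e-02 mm/s.
R = 2.179e-02 × 3600 = 78.4 mm/hr.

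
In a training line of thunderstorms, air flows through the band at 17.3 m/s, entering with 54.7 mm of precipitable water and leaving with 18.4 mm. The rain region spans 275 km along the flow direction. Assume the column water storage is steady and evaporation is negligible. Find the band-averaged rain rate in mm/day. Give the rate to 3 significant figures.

Column moisture flux per unit crosswind length is F = V × PW.
Inflow: F_in = 17.3 × 54.7 = 946.31 mm·m/s
Outflow: F_out = 17.3 × 18.4 = 318.32 mm·m/s
Steady-state rate R = (F_in − F_out)/L = (946.31 − 318.32) / 275000 m = 2.284e-03 mm/s.
R = 2.284e-03 × 3600 × 24 = 197 mm/day.

R ≈ 197 mm/day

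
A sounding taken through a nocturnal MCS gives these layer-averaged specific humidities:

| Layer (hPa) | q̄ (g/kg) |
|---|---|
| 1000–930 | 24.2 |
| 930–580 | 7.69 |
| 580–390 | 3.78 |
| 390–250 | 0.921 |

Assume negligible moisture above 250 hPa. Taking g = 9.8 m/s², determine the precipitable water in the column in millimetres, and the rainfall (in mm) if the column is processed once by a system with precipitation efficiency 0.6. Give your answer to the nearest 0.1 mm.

Precipitable water is the column-integrated vapour mass per unit area: PW = (1/g) Σ q̄ Δp, with q in kg/kg and Δp in Pa (1 kg/m² of water = 1 mm).
Layer 1000–930 hPa: Δp = 70 hPa = 7000 Pa, q̄ = 0.0242 kg/kg → 0.0242 × 7000 / 9.8 = 17.29 mm
Layer 930–580 hPa: Δp = 350 hPa = 35000 Pa, q̄ = 0.00769 kg/kg → 0.00769 × 35000 / 9.8 = 27.46 mm
Layer 580–390 hPa: Δp = 190 hPa = 19000 Pa, q̄ = 0.00378 kg/kg → 0.00378 × 19000 / 9.8 = 7.33 mm
Layer 390–250 hPa: Δp = 140 hPa = 14000 Pa, q̄ = 0.000921 kg/kg → 0.000921 × 14000 / 9.8 = 1.32 mm
PW = 17.29 + 27.46 + 7.33 + 1.32 = 53.40 ≈ 53.4 mm.
Rainfall = ε × PW = 0.6 × 53.4 = 32.0 mm.

PW ≈ 53.4 mm; rainfall ≈ 32.0 mm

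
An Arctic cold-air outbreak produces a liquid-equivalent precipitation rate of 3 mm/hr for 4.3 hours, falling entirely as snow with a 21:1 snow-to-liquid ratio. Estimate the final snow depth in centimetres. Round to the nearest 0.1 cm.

snow depth ≈ 27.1 cm

Liquid-equivalent depth = 3 × 4.3 = 12.9 mm.
Snow depth = 12.9 mm × 21 = 270.9 mm = 27.1 cm.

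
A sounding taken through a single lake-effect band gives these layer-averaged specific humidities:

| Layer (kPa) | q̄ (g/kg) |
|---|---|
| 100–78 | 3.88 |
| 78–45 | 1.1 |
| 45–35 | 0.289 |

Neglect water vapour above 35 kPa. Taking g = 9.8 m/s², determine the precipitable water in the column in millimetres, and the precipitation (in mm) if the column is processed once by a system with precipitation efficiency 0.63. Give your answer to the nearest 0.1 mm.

Precipitable water is the column-integrated vapour mass per unit area: PW = (1/g) Σ q̄ Δp, with q in kg/kg and Δp in Pa (1 kg/m² of water = 1 mm).
Layer 100–78 kPa: Δp = 220 hPa = 22000 Pa, q̄ = 0.00388 kg/kg → 0.00388 × 22000 / 9.8 = 8.71 mm
Layer 78–45 kPa: Δp = 330 hPa = 33000 Pa, q̄ = 0.0011 kg/kg → 0.0011 × 33000 / 9.8 = 3.70 mm
Layer 45–35 kPa: Δp = 100 hPa = 10000 Pa, q̄ = 0.000289 kg/kg → 0.000289 × 10000 / 9.8 = 0.29 mm
PW = 8.71 + 3.70 + 0.29 = 12.70 ≈ 12.7 mm.
Precipitation = ε × PW = 0.63 × 12.7 = 8.0 mm.

PW ≈ 12.7 mm; precipitation ≈ 8.0 mm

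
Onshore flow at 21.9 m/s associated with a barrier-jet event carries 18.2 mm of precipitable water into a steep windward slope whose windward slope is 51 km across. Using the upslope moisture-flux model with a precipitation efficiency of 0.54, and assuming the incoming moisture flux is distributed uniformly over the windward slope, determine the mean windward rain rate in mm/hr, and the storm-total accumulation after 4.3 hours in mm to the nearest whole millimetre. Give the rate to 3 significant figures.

R ≈ 15.2 mm/hr; total ≈ 65 mm

Incoming column moisture flux per unit ridge length: F = V × PW = 21.9 × 18.2 = 398.58 mm·m/s.
Spread over the 51 km slope with efficiency ε = 0.54: R = ε·F/W = 0.54 × 398.58 / 51000 m = 4.220e-03 mm/s.
R = 4.220e-03 × 3600 = 15.2 mm/hr.
Over 4.3 h: total = 15.2 × 4.3 = 65.36 ≈ 65 mm.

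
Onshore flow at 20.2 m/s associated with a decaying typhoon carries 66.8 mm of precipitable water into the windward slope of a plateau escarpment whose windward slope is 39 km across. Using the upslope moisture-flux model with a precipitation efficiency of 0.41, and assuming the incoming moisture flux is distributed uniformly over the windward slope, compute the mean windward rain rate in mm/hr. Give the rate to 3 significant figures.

Incoming column moisture flux per unit ridge length: F = V × PW = 20.2 × 66.8 = 1349.36 mm·m/s.
Spread over the 39 km slope with efficiency ε = 0.41: R = ε·F/W = 0.41 × 1349.36 / 39000 m = 1.419e-02 mm/s.
R = 1.419e-02 × 3600 = 51.1 mm/hr.

R ≈ 51.1 mm/hr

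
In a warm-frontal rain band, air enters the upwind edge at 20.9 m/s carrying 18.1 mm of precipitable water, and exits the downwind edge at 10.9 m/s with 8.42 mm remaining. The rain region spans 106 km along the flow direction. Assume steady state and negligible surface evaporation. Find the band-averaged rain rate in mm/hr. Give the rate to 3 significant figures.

R ≈ 9.73 mm/hr

Column moisture flux per unit crosswind length is F = V × PW.
Inflow: F_in = 20.9 × 18.1 = 378.29 mm·m/s
Outflow: F_out = 10.9 × 8.42 = 91.778 mm·m/s
Steady-state rate R = (F_in − F_out)/L = (378.29 − 91.778) / 106000 m = 2.703e-03 mm/s.
R = 2.703e-03 × 3600 = 9.73 mm/hr.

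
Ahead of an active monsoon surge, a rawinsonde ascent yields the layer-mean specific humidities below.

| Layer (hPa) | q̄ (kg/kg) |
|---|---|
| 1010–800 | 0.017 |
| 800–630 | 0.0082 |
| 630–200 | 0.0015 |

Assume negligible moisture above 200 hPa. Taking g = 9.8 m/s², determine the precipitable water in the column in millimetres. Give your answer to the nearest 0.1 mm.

PW ≈ 57.2 mm

Precipitable water is the column-integrated vapour mass per unit area: PW = (1/g) Σ q̄ Δp, with q in kg/kg and Δp in Pa (1 kg/m² of water = 1 mm).
Layer 1010–800 hPa: Δp = 210 hPa = 21000 Pa, q̄ = 0.017 kg/kg → 0.017 × 21000 / 9.8 = 36.43 mm
Layer 800–630 hPa: Δp = 170 hPa = 17000 Pa, q̄ = 0.0082 kg/kg → 0.0082 × 17000 / 9.8 = 14.22 mm
Layer 630–200 hPa: Δp = 430 hPa = 43000 Pa, q̄ = 0.0015 kg/kg → 0.0015 × 43000 / 9.8 = 6.58 mm
PW = 36.43 + 14.22 + 6.58 = 57.23 ≈ 57.2 mm.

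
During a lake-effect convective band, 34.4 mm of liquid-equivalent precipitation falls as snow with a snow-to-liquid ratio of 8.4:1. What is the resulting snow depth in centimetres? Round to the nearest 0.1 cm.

Snow depth = liquid × ratio = 34.4 mm × 8.4 = 288.96 mm = 28.9 cm.

snow depth ≈ 28.9 cm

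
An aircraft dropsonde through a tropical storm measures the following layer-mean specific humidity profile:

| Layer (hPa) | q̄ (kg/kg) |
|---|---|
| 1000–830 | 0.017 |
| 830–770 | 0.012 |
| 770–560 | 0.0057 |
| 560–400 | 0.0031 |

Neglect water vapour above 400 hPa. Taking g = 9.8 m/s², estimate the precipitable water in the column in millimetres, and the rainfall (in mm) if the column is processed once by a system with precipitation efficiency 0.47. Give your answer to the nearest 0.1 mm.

PW ≈ 54.1 mm; rainfall ≈ 25.4 mm

Precipitable water is the column-integrated vapour mass per unit area: PW = (1/g) Σ q̄ Δp, with q in kg/kg and Δp in Pa (1 kg/m² of water = 1 mm).
Layer 1000–830 hPa: Δp = 170 hPa = 17000 Pa, q̄ = 0.017 kg/kg → 0.017 × 17000 / 9.8 = 29.49 mm
Layer 830–770 hPa: Δp = 60 hPa = 6000 Pa, q̄ = 0.012 kg/kg → 0.012 × 6000 / 9.8 = 7.35 mm
Layer 770–560 hPa: Δp = 210 hPa = 21000 Pa, q̄ = 0.0057 kg/kg → 0.0057 × 21000 / 9.8 = 12.21 mm
Layer 560–400 hPa: Δp = 160 hPa = 16000 Pa, q̄ = 0.0031 kg/kg → 0.0031 × 16000 / 9.8 = 5.06 mm
PW = 29.49 + 7.35 + 12.21 + 5.06 = 54.11 ≈ 54.1 mm.
Rainfall = ε × PW = 0.47 × 54.1 = 25.4 mm.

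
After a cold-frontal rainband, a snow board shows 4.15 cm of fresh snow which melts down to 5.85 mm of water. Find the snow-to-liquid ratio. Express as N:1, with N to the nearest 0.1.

Ratio = snow depth / SWE = 41.5 mm / 5.85 mm = 7.1, i.e. 7.1:1.

ratio ≈ 7.1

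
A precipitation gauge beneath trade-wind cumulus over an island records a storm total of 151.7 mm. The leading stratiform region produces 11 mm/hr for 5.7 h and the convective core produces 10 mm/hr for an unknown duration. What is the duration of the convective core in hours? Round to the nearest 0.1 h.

Known phases: 11 × 5.7 = 62.7 mm.
Remaining depth = 151.7 − 62.7 = 89 mm.
Duration = 89 / 10 = 8.9 h.

duration ≈ 8.9 h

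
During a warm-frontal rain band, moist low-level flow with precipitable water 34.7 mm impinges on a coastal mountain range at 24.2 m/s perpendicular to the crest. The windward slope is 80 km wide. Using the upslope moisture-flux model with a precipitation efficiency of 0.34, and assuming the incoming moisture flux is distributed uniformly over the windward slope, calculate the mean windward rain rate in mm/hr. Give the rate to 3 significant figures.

Incoming column moisture flux per unit ridge length: F = V × PW = 24.2 × 34.7 = 839.74 mm·m/s.
Spread over the 80 km slope with efficiency ε = 0.34: R = ε·F/W = 0.34 × 839.74 / 80000 m = 3.569e-03 mm/s.
R = 3.569e-03 × 3600 = 12.8 mm/hr.

R ≈ 12.8 mm/hr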